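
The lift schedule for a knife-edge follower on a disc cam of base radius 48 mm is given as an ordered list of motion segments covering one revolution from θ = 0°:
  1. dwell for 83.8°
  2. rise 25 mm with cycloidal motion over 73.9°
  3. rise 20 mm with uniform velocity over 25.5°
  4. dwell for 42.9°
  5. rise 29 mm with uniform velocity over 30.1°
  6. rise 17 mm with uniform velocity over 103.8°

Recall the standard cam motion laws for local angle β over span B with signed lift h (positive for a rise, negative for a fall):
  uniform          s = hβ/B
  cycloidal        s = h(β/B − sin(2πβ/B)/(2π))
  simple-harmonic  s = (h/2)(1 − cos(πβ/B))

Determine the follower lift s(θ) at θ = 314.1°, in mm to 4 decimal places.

seg 1 [0°–83.8°] dwell: s stays 0.0000
seg 2 [83.8°–157.7°] cycloidal, h=25: full span → s += 25 → s = 25.0000
seg 3 [157.7°–183.2°] uniform, h=20: full span → s += 20 → s = 45.0000
seg 4 [183.2°–226.1°] dwell: s stays 45.0000
seg 5 [226.1°–256.2°] uniform, h=29: full span → s += 29 → s = 74.0000
seg 6 [256.2°–360°] uniform, h=17: θ=314.1° here. β=57.9, B=103.8. 17·57.9/103.8 = 9.4827 → s = 83.4827

83.4827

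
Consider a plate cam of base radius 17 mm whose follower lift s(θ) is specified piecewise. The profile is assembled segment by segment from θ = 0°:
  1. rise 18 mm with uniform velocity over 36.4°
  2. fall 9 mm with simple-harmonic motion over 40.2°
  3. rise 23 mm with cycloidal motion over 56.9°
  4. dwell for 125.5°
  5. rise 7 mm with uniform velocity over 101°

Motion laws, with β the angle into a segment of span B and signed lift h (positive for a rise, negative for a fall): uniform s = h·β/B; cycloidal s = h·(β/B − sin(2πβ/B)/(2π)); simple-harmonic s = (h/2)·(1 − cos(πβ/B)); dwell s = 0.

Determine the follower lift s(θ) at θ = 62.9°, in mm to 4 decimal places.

seg 1 [0°–36.4°] uniform, h=18: full span → s += 18 → s = 18.0000
seg 2 [36.4°–76.6°] simple-harmonic, h=-9: θ=62.9° here. β=26.5, B=40.2. -9/2·(1 − cos(π·0.6592)) = -6.6580 → s = 11.3420

11.3420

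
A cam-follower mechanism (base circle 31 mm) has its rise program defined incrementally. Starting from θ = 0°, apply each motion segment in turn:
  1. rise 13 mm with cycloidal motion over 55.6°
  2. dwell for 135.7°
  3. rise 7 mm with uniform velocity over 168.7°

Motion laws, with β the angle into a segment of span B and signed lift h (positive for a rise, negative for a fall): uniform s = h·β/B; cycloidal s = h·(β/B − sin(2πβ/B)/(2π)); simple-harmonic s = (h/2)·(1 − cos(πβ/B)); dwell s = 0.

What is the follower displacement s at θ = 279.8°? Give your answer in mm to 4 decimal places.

seg 1 [0°–55.6°] cycloidal, h=13: full span → s += 13 → s = 13.0000
seg 2 [55.6°–191.3°] dwell: s stays 13.0000
seg 3 [191.3°–360°] uniform, h=7: θ=279.8° here. β=88.5, B=168.7. 7·88.5/168.7 = 3.6722 → s = 16.6722

16.6722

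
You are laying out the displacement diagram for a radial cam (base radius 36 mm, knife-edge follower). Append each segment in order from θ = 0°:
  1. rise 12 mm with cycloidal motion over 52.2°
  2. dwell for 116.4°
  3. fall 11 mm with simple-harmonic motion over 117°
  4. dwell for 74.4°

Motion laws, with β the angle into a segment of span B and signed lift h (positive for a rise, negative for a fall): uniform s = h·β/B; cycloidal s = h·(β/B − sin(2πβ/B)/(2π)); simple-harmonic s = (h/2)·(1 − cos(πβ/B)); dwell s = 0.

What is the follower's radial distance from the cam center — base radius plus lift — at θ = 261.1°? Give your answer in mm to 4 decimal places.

seg 1 [0°–52.2°] cycloidal, h=12: full span → s += 12 → s = 12.0000
seg 2 [52.2°–168.6°] dwell: s stays 12.0000
seg 3 [168.6°–285.6°] simple-harmonic, h=-11: θ=261.1° here. β=92.5, B=117. -11/2·(1 − cos(π·0.7906)) = -9.8522 → s = 2.1478
radial distance = base radius + s = 36 + 2.1478 = 38.1478

38.1478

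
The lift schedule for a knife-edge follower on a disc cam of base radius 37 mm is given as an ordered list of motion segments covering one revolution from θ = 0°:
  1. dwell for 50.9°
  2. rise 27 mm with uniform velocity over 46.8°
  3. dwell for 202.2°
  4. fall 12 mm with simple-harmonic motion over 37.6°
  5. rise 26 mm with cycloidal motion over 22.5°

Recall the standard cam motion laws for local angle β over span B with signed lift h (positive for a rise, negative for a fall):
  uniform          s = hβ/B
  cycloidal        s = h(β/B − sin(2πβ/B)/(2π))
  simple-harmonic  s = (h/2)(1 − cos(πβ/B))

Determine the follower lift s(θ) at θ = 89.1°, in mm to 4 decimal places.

seg 1 [0°–50.9°] dwell: s stays 0.0000
seg 2 [50.9°–97.7°] uniform, h=27: θ=89.1° here. β=38.2, B=46.8. 27·38.2/46.8 = 22.0385 → s = 22.0385

22.0385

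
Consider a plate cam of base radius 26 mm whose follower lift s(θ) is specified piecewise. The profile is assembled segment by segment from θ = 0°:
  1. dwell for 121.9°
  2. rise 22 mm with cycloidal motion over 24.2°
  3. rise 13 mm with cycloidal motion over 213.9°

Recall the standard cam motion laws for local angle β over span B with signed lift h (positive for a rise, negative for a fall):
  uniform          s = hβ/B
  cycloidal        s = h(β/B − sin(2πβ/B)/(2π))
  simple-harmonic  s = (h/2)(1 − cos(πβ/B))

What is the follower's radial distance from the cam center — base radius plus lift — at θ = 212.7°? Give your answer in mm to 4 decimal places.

seg 1 [0°–121.9°] dwell: s stays 0.0000
seg 2 [121.9°–146.1°] cycloidal, h=22: full span → s += 22 → s = 22.0000
seg 3 [146.1°–360°] cycloidal, h=13: θ=212.7° here. β=66.6, B=213.9. 13·(0.3114 − sin(2π·0.3114)/(2π)) = 2.1305 → s = 24.1305
radial distance = base radius + s = 26 + 24.1305 = 50.1305

50.1305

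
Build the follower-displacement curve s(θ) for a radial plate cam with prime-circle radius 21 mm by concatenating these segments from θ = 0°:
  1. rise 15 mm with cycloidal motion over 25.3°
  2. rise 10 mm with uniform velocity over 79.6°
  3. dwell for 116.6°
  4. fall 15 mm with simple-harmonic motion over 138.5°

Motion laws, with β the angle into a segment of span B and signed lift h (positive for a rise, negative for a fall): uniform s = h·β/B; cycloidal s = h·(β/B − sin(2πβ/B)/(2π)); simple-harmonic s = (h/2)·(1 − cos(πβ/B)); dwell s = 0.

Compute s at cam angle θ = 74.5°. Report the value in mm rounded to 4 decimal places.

seg 1 [0°–25.3°] cycloidal, h=15: full span → s += 15 → s = 15.0000
seg 2 [25.3°–104.9°] uniform, h=10: θ=74.5° here. β=49.2, B=79.6. 10·49.2/79.6 = 6.1809 → s = 21.1809

21.1809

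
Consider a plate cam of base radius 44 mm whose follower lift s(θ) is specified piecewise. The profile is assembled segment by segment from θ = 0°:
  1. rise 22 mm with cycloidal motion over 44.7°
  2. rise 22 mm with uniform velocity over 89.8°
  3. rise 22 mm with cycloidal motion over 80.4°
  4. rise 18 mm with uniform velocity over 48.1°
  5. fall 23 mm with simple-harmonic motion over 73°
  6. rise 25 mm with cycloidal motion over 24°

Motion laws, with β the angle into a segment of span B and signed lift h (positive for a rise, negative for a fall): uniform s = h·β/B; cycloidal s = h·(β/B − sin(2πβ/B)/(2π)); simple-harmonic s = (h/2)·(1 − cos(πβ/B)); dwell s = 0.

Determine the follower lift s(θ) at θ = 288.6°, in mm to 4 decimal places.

seg 1 [0°–44.7°] cycloidal, h=22: full span → s += 22 → s = 22.0000
seg 2 [44.7°–134.5°] uniform, h=22: full span → s += 22 → s = 44.0000
seg 3 [134.5°–214.9°] cycloidal, h=22: full span → s += 22 → s = 66.0000
seg 4 [214.9°–263°] uniform, h=18: full span → s += 18 → s = 84.0000
seg 5 [263°–336°] simple-harmonic, h=-23: θ=288.6° here. β=25.6, B=73. -23/2·(1 − cos(π·0.3507)) = -6.3012 → s = 77.6988

77.6988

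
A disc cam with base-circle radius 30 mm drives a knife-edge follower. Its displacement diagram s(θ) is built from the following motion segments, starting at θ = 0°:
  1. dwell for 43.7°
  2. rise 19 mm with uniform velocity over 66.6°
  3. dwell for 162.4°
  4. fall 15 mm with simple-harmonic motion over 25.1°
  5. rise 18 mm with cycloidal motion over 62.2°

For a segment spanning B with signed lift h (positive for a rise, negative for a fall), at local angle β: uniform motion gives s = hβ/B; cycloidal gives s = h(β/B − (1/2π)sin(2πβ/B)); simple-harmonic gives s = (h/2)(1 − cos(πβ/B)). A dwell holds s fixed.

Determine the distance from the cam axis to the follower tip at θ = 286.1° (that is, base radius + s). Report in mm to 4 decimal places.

seg 1 [0°–43.7°] dwell: s stays 0.0000
seg 2 [43.7°–110.3°] uniform, h=19: full span → s += 19 → s = 19.0000
seg 3 [110.3°–272.7°] dwell: s stays 19.0000
seg 4 [272.7°–297.8°] simple-harmonic, h=-15: θ=286.1° here. β=13.4, B=25.1. -15/2·(1 − cos(π·0.5339)) = -8.2964 → s = 10.7036
radial distance = base radius + s = 30 + 10.7036 = 40.7036

40.7036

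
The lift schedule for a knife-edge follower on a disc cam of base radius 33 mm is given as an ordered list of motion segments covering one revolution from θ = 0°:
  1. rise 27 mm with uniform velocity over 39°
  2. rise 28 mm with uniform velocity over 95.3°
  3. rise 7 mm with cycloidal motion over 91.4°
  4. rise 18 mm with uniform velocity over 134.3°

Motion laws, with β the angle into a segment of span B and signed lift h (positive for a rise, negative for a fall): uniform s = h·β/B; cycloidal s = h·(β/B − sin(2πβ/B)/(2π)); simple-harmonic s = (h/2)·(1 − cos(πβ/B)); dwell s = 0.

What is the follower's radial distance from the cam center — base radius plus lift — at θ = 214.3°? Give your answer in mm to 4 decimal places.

seg 1 [0°–39°] uniform, h=27: full span → s += 27 → s = 27.0000
seg 2 [39°–134.3°] uniform, h=28: full span → s += 28 → s = 55.0000
seg 3 [134.3°–225.7°] cycloidal, h=7: θ=214.3° here. β=80, B=91.4. 7·(0.8753 − sin(2π·0.8753)/(2π)) = 6.9133 → s = 61.9133
radial distance = base radius + s = 33 + 61.9133 = 94.9133

94.9133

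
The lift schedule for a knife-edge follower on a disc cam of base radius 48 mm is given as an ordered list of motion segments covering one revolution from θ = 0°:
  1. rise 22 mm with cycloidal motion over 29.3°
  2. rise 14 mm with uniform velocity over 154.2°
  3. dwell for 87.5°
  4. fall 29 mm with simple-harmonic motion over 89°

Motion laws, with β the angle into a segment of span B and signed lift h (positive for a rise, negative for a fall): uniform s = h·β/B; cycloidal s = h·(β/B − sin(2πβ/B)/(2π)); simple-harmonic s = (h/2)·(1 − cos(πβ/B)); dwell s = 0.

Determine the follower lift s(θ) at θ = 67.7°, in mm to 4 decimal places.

seg 1 [0°–29.3°] cycloidal, h=22: full span → s += 22 → s = 22.0000
seg 2 [29.3°–183.5°] uniform, h=14: θ=67.7° here. β=38.4, B=154.2. 14·38.4/154.2 = 3.4864 → s = 25.4864

25.4864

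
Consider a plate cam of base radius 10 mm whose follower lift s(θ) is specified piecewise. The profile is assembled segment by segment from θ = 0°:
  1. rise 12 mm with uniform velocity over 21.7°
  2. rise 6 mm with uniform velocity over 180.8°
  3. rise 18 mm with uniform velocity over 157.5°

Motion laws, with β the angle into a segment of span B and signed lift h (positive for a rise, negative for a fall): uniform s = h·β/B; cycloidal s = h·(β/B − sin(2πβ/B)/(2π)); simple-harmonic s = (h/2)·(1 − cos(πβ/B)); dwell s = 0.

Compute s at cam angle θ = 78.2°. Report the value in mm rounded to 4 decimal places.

seg 1 [0°–21.7°] uniform, h=12: full span → s += 12 → s = 12.0000
seg 2 [21.7°–202.5°] uniform, h=6: θ=78.2° here. β=56.5, B=180.8. 6·56.5/180.8 = 1.8750 → s = 13.8750

13.8750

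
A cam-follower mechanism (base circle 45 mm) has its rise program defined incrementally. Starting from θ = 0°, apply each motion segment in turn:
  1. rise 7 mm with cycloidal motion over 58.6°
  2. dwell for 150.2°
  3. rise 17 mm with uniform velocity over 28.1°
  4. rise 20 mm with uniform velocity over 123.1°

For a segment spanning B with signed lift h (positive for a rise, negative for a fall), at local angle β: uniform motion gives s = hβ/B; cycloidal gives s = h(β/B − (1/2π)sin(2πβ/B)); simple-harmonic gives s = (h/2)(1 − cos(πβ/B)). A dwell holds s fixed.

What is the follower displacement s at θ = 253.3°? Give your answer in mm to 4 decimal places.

seg 1 [0°–58.6°] cycloidal, h=7: full span → s += 7 → s = 7.0000
seg 2 [58.6°–208.8°] dwell: s stays 7.0000
seg 3 [208.8°–236.9°] uniform, h=17: full span → s += 17 → s = 24.0000
seg 4 [236.9°–360°] uniform, h=20: θ=253.3° here. β=16.4, B=123.1. 20·16.4/123.1 = 2.6645 → s = 26.6645

26.6645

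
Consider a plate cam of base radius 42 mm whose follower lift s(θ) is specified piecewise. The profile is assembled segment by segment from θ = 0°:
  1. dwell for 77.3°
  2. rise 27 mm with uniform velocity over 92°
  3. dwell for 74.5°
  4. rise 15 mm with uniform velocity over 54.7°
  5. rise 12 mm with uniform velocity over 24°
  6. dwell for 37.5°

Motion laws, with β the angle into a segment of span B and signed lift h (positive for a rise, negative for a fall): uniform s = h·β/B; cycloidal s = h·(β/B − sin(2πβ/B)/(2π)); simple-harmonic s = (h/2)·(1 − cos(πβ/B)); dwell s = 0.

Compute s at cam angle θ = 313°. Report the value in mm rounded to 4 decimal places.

seg 1 [0°–77.3°] dwell: s stays 0.0000
seg 2 [77.3°–169.3°] uniform, h=27: full span → s += 27 → s = 27.0000
seg 3 [169.3°–243.8°] dwell: s stays 27.0000
seg 4 [243.8°–298.5°] uniform, h=15: full span → s += 15 → s = 42.0000
seg 5 [298.5°–322.5°] uniform, h=12: θ=313° here. β=14.5, B=24. 12·14.5/24 = 7.2500 → s = 49.2500

49.2500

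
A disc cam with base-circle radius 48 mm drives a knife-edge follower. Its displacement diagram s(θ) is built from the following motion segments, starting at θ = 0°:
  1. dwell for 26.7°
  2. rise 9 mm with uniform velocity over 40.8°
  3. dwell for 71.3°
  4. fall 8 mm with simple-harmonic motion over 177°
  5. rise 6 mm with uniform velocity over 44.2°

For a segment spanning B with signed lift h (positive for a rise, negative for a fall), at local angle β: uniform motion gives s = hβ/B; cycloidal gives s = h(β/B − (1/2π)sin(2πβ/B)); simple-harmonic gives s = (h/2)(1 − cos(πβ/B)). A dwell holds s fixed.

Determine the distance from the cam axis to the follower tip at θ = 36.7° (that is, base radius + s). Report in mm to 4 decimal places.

seg 1 [0°–26.7°] dwell: s stays 0.0000
seg 2 [26.7°–67.5°] uniform, h=9: θ=36.7° here. β=10, B=40.8. 9·10/40.8 = 2.2059 → s = 2.2059
radial distance = base radius + s = 48 + 2.2059 = 50.2059

50.2059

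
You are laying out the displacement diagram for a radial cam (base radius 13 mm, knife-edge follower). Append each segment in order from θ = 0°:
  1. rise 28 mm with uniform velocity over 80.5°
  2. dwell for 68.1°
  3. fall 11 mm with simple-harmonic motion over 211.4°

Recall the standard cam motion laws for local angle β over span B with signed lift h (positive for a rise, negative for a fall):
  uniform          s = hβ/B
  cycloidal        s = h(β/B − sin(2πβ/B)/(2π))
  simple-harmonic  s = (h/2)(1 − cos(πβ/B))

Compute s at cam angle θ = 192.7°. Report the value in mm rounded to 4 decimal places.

seg 1 [0°–80.5°] uniform, h=28: full span → s += 28 → s = 28.0000
seg 2 [80.5°–148.6°] dwell: s stays 28.0000
seg 3 [148.6°–360°] simple-harmonic, h=-11: θ=192.7° here. β=44.1, B=211.4. -11/2·(1 − cos(π·0.2086)) = -1.1395 → s = 26.8605

26.8605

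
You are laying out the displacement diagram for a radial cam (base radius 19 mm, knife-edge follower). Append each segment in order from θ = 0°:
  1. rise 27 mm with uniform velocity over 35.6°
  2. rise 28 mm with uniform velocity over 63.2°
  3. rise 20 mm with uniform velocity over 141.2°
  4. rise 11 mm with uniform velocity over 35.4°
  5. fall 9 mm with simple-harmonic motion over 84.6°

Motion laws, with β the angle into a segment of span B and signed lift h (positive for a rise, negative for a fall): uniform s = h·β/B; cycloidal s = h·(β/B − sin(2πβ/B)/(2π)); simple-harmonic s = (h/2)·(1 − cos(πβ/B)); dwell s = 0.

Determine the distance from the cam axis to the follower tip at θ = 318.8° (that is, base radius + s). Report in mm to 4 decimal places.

seg 1 [0°–35.6°] uniform, h=27: full span → s += 27 → s = 27.0000
seg 2 [35.6°–98.8°] uniform, h=28: full span → s += 28 → s = 55.0000
seg 3 [98.8°–240°] uniform, h=20: full span → s += 20 → s = 75.0000
seg 4 [240°–275.4°] uniform, h=11: full span → s += 11 → s = 86.0000
seg 5 [275.4°–360°] simple-harmonic, h=-9: θ=318.8° here. β=43.4, B=84.6. -9/2·(1 − cos(π·0.5130)) = -4.6838 → s = 81.3162
radial distance = base radius + s = 19 + 81.3162 = 100.3162

100.3162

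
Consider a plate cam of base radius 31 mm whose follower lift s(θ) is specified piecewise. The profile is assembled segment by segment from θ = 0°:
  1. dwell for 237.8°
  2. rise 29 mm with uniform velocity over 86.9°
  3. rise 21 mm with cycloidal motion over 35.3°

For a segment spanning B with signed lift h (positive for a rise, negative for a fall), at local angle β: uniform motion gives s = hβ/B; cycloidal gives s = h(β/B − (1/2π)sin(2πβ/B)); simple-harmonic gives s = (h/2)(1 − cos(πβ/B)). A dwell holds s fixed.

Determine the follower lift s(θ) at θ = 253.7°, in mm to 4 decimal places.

seg 1 [0°–237.8°] dwell: s stays 0.0000
seg 2 [237.8°–324.7°] uniform, h=29: θ=253.7° here. β=15.9, B=86.9. 29·15.9/86.9 = 5.3061 → s = 5.3061

5.3061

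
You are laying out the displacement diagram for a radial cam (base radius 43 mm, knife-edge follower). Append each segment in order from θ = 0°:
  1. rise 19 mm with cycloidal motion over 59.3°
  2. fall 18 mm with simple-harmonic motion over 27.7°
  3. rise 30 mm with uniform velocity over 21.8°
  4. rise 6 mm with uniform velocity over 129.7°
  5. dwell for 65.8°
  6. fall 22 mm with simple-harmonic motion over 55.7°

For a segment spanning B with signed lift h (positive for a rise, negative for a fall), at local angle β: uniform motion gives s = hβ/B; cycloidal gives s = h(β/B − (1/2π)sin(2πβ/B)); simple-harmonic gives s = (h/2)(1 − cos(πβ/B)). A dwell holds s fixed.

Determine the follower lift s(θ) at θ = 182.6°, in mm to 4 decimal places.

seg 1 [0°–59.3°] cycloidal, h=19: full span → s += 19 → s = 19.0000
seg 2 [59.3°–87°] simple-harmonic, h=-18: full span → s += -18 → s = 1.0000
seg 3 [87°–108.8°] uniform, h=30: full span → s += 30 → s = 31.0000
seg 4 [108.8°–238.5°] uniform, h=6: θ=182.6° here. β=73.8, B=129.7. 6·73.8/129.7 = 3.4140 → s = 34.4140

34.4140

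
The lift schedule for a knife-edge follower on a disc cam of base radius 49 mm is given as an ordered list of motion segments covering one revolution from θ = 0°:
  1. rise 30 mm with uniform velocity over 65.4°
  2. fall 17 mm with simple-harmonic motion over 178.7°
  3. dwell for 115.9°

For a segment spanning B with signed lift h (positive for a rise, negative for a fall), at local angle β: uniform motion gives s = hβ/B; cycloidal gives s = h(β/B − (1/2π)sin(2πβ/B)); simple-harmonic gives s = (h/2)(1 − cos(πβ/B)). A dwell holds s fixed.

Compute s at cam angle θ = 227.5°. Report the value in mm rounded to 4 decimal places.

seg 1 [0°–65.4°] uniform, h=30: full span → s += 30 → s = 30.0000
seg 2 [65.4°–244.1°] simple-harmonic, h=-17: θ=227.5° here. β=162.1, B=178.7. -17/2·(1 − cos(π·0.9071)) = -16.6406 → s = 13.3594

13.3594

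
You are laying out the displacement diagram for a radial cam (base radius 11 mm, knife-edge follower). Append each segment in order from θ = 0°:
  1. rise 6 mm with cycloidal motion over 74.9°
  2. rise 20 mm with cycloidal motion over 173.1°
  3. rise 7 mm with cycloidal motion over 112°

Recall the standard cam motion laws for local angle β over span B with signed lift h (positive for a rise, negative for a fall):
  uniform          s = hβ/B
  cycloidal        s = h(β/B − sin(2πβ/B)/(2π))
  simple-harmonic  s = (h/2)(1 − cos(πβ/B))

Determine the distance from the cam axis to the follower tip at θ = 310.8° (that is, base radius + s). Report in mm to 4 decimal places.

seg 1 [0°–74.9°] cycloidal, h=6: full span → s += 6 → s = 6.0000
seg 2 [74.9°–248°] cycloidal, h=20: full span → s += 20 → s = 26.0000
seg 3 [248°–360°] cycloidal, h=7: θ=310.8° here. β=62.8, B=112. 7·(0.5607 − sin(2π·0.5607)/(2π)) = 4.3398 → s = 30.3398
radial distance = base radius + s = 11 + 30.3398 = 41.3398

41.3398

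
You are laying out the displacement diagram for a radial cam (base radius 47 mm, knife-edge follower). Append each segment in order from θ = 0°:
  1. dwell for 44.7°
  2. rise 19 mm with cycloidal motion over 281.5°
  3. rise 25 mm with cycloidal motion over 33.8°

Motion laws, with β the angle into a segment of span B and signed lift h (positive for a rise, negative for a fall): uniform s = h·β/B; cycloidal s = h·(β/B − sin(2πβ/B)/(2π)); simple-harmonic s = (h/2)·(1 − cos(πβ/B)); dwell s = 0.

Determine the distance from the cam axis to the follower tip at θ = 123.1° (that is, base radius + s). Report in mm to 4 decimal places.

seg 1 [0°–44.7°] dwell: s stays 0.0000
seg 2 [44.7°–326.2°] cycloidal, h=19: θ=123.1° here. β=78.4, B=281.5. 19·(0.2785 − sin(2π·0.2785)/(2π)) = 2.3161 → s = 2.3161
radial distance = base radius + s = 47 + 2.3161 = 49.3161

49.3161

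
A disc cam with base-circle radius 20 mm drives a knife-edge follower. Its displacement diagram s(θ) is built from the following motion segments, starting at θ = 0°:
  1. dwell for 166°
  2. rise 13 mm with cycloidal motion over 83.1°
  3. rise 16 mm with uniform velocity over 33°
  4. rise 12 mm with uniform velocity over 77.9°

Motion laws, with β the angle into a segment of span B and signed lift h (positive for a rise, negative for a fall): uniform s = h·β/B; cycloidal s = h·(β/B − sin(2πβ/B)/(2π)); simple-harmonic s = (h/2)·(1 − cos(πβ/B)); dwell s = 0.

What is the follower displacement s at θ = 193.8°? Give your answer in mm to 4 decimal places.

seg 1 [0°–166°] dwell: s stays 0.0000
seg 2 [166°–249.1°] cycloidal, h=13: θ=193.8° here. β=27.8, B=83.1. 13·(0.3345 − sin(2π·0.3345)/(2π)) = 2.5650 → s = 2.5650

2.5650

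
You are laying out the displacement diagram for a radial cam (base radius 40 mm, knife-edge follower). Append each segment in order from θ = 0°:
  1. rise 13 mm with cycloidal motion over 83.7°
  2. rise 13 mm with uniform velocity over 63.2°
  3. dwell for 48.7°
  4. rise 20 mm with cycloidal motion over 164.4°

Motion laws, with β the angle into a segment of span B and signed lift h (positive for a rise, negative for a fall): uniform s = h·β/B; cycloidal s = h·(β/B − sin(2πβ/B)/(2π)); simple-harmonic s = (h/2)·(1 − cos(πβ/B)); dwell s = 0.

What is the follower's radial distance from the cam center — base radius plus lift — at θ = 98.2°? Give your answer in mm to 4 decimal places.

seg 1 [0°–83.7°] cycloidal, h=13: full span → s += 13 → s = 13.0000
seg 2 [83.7°–146.9°] uniform, h=13: θ=98.2° here. β=14.5, B=63.2. 13·14.5/63.2 = 2.9826 → s = 15.9826
radial distance = base radius + s = 40 + 15.9826 = 55.9826

55.9826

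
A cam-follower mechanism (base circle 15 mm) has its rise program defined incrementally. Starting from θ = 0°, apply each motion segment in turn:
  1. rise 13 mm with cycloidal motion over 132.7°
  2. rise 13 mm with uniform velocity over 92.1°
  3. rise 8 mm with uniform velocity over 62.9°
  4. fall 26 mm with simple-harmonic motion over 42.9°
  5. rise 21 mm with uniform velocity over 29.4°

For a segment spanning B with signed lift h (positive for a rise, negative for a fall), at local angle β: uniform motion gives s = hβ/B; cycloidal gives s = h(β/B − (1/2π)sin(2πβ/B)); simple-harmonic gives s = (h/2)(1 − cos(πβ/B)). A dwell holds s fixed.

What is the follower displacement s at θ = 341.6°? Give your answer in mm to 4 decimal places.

seg 1 [0°–132.7°] cycloidal, h=13: full span → s += 13 → s = 13.0000
seg 2 [132.7°–224.8°] uniform, h=13: full span → s += 13 → s = 26.0000
seg 3 [224.8°–287.7°] uniform, h=8: full span → s += 8 → s = 34.0000
seg 4 [287.7°–330.6°] simple-harmonic, h=-26: full span → s += -26 → s = 8.0000
seg 5 [330.6°–360°] uniform, h=21: θ=341.6° here. β=11, B=29.4. 21·11/29.4 = 7.8571 → s = 15.8571

15.8571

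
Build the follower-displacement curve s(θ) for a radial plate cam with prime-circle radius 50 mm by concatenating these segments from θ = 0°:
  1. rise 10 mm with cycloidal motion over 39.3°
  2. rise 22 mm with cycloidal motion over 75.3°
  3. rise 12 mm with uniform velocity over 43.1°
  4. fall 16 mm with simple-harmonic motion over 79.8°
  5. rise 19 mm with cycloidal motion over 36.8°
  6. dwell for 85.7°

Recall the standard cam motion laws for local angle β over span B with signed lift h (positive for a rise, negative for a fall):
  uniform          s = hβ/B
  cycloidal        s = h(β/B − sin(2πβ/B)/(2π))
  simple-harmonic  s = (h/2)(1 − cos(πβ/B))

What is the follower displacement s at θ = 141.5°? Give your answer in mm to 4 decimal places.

seg 1 [0°–39.3°] cycloidal, h=10: full span → s += 10 → s = 10.0000
seg 2 [39.3°–114.6°] cycloidal, h=22: full span → s += 22 → s = 32.0000
seg 3 [114.6°–157.7°] uniform, h=12: θ=141.5° here. β=26.9, B=43.1. 12·26.9/43.1 = 7.4896 → s = 39.4896

39.4896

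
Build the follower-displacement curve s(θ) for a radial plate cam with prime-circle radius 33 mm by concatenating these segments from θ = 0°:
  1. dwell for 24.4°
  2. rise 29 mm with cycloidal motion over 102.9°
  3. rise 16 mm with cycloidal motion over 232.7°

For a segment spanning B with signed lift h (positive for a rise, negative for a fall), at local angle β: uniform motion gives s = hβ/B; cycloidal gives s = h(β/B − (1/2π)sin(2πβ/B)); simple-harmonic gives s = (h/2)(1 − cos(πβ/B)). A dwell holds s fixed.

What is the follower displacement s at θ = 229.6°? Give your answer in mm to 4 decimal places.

seg 1 [0°–24.4°] dwell: s stays 0.0000
seg 2 [24.4°–127.3°] cycloidal, h=29: full span → s += 29 → s = 29.0000
seg 3 [127.3°–360°] cycloidal, h=16: θ=229.6° here. β=102.3, B=232.7. 16·(0.4396 − sin(2π·0.4396)/(2π)) = 6.0909 → s = 35.0909

35.0909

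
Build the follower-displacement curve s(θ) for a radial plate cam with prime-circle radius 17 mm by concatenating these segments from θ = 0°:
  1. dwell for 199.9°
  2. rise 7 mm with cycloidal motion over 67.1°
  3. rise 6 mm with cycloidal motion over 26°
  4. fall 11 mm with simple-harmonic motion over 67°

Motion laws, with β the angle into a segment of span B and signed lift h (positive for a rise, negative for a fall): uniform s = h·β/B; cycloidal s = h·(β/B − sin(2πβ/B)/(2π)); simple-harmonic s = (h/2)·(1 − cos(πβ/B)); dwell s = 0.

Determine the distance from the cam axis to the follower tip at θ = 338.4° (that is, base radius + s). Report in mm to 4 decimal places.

seg 1 [0°–199.9°] dwell: s stays 0.0000
seg 2 [199.9°–267°] cycloidal, h=7: full span → s += 7 → s = 7.0000
seg 3 [267°–293°] cycloidal, h=6: full span → s += 6 → s = 13.0000
seg 4 [293°–360°] simple-harmonic, h=-11: θ=338.4° here. β=45.4, B=67. -11/2·(1 − cos(π·0.6776)) = -8.4121 → s = 4.5879
radial distance = base radius + s = 17 + 4.5879 = 21.5879

21.5879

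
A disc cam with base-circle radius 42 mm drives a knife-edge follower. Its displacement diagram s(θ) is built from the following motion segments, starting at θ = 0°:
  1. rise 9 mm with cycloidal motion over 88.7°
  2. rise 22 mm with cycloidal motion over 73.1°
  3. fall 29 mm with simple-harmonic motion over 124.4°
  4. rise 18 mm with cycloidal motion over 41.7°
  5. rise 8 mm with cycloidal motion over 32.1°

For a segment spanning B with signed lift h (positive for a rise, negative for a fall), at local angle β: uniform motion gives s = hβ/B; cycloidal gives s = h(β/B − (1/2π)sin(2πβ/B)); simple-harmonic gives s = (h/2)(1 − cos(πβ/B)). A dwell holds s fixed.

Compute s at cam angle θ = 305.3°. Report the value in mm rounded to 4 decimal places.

seg 1 [0°–88.7°] cycloidal, h=9: full span → s += 9 → s = 9.0000
seg 2 [88.7°–161.8°] cycloidal, h=22: full span → s += 22 → s = 31.0000
seg 3 [161.8°–286.2°] simple-harmonic, h=-29: full span → s += -29 → s = 2.0000
seg 4 [286.2°–327.9°] cycloidal, h=18: θ=305.3° here. β=19.1, B=41.7. 18·(0.4580 − sin(2π·0.4580)/(2π)) = 7.4979 → s = 9.4979

9.4979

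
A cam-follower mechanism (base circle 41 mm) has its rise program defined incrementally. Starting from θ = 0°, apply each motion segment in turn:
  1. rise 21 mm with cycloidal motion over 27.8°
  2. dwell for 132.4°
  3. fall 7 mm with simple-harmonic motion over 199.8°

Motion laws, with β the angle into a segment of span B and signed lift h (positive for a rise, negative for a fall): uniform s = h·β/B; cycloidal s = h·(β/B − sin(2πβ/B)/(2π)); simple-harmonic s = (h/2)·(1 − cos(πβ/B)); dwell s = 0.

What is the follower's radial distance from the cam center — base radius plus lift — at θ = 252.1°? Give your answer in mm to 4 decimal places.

seg 1 [0°–27.8°] cycloidal, h=21: full span → s += 21 → s = 21.0000
seg 2 [27.8°–160.2°] dwell: s stays 21.0000
seg 3 [160.2°–360°] simple-harmonic, h=-7: θ=252.1° here. β=91.9, B=199.8. -7/2·(1 − cos(π·0.4600)) = -3.0609 → s = 17.9391
radial distance = base radius + s = 41 + 17.9391 = 58.9391

58.9391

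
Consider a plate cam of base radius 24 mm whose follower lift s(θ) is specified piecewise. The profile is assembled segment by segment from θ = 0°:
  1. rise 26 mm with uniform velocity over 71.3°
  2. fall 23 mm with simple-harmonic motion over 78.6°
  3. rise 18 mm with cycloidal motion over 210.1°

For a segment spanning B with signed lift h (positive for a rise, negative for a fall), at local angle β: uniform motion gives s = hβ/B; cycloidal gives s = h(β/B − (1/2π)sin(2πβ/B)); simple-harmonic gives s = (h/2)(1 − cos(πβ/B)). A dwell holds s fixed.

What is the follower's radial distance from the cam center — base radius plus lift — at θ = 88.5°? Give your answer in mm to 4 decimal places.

seg 1 [0°–71.3°] uniform, h=26: full span → s += 26 → s = 26.0000
seg 2 [71.3°–149.9°] simple-harmonic, h=-23: θ=88.5° here. β=17.2, B=78.6. -23/2·(1 − cos(π·0.2188)) = -2.6122 → s = 23.3878
radial distance = base radius + s = 24 + 23.3878 = 47.3878

47.3878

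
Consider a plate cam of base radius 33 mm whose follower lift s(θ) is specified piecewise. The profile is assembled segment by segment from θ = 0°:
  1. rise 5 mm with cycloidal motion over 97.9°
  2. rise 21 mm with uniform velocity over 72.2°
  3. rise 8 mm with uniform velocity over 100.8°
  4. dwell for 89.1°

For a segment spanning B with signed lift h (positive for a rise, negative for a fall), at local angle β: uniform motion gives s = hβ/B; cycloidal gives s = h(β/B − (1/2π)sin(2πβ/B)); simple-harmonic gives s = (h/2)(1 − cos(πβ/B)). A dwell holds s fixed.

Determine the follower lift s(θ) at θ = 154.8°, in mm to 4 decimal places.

seg 1 [0°–97.9°] cycloidal, h=5: full span → s += 5 → s = 5.0000
seg 2 [97.9°–170.1°] uniform, h=21: θ=154.8° here. β=56.9, B=72.2. 21·56.9/72.2 = 16.5499 → s = 21.5499

21.5499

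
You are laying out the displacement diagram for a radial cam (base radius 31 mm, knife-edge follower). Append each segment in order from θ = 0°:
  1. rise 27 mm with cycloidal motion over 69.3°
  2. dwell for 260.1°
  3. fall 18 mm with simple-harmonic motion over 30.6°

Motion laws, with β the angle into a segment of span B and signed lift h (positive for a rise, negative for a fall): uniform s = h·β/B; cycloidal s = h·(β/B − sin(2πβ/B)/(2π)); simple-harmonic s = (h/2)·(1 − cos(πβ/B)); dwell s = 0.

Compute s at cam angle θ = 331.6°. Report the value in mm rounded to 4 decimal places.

seg 1 [0°–69.3°] cycloidal, h=27: full span → s += 27 → s = 27.0000
seg 2 [69.3°–329.4°] dwell: s stays 27.0000
seg 3 [329.4°–360°] simple-harmonic, h=-18: θ=331.6° here. β=2.2, B=30.6. -18/2·(1 − cos(π·0.0719)) = -0.2286 → s = 26.7714

26.7714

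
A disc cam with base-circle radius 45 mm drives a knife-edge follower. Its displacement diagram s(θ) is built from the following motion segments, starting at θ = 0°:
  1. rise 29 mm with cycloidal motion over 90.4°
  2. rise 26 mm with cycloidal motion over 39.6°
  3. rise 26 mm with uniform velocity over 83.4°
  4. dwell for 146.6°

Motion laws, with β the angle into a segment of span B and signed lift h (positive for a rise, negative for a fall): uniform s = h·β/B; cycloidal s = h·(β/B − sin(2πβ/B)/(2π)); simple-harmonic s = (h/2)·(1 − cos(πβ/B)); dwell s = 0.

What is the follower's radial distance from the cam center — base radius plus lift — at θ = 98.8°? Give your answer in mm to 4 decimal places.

seg 1 [0°–90.4°] cycloidal, h=29: full span → s += 29 → s = 29.0000
seg 2 [90.4°–130°] cycloidal, h=26: θ=98.8° here. β=8.4, B=39.6. 26·(0.2121 − sin(2π·0.2121)/(2π)) = 1.4938 → s = 30.4938
radial distance = base radius + s = 45 + 30.4938 = 75.4938

75.4938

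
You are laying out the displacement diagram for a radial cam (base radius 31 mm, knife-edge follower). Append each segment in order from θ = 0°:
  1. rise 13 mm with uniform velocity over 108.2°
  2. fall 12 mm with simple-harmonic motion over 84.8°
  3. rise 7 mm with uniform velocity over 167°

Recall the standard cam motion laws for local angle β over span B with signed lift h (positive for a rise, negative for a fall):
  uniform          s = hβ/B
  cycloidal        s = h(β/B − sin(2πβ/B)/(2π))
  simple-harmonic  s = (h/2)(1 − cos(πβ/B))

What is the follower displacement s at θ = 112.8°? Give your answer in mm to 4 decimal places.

seg 1 [0°–108.2°] uniform, h=13: full span → s += 13 → s = 13.0000
seg 2 [108.2°–193°] simple-harmonic, h=-12: θ=112.8° here. β=4.6, B=84.8. -12/2·(1 − cos(π·0.0542)) = -0.0869 → s = 12.9131

12.9131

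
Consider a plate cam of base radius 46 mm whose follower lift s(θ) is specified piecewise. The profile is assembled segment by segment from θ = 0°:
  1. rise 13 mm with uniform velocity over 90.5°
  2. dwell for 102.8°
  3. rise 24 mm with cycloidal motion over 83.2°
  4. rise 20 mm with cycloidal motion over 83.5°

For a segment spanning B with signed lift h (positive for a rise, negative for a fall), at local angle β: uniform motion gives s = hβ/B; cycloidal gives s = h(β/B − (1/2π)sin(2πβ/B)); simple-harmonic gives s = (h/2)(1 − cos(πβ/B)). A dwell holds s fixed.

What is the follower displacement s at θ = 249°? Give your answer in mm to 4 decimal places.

seg 1 [0°–90.5°] uniform, h=13: full span → s += 13 → s = 13.0000
seg 2 [90.5°–193.3°] dwell: s stays 13.0000
seg 3 [193.3°–276.5°] cycloidal, h=24: θ=249° here. β=55.7, B=83.2. 24·(0.6695 − sin(2π·0.6695)/(2π)) = 19.4084 → s = 32.4084

32.4084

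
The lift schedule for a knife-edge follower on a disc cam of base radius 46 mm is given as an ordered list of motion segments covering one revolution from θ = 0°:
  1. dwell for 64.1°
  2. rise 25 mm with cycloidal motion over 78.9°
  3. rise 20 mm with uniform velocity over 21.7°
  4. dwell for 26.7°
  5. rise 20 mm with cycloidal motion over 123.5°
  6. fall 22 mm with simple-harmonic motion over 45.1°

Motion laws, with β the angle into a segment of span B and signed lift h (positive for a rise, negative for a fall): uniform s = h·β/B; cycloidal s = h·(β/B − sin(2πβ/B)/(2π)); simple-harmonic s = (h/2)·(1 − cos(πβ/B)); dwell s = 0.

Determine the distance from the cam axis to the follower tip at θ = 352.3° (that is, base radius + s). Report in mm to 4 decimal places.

seg 1 [0°–64.1°] dwell: s stays 0.0000
seg 2 [64.1°–143°] cycloidal, h=25: full span → s += 25 → s = 25.0000
seg 3 [143°–164.7°] uniform, h=20: full span → s += 20 → s = 45.0000
seg 4 [164.7°–191.4°] dwell: s stays 45.0000
seg 5 [191.4°–314.9°] cycloidal, h=20: full span → s += 20 → s = 65.0000
seg 6 [314.9°–360°] simple-harmonic, h=-22: θ=352.3° here. β=37.4, B=45.1. -22/2·(1 − cos(π·0.8293)) = -20.4553 → s = 44.5447
radial distance = base radius + s = 46 + 44.5447 = 90.5447

90.5447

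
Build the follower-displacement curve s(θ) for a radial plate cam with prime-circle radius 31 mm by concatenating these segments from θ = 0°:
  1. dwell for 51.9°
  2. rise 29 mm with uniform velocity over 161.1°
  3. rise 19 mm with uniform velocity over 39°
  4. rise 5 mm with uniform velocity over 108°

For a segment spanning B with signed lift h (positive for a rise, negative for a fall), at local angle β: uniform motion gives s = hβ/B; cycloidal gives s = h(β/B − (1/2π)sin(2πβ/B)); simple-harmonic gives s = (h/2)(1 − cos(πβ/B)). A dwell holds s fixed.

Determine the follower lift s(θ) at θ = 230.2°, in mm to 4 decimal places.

seg 1 [0°–51.9°] dwell: s stays 0.0000
seg 2 [51.9°–213°] uniform, h=29: full span → s += 29 → s = 29.0000
seg 3 [213°–252°] uniform, h=19: θ=230.2° here. β=17.2, B=39. 19·17.2/39 = 8.3795 → s = 37.3795

37.3795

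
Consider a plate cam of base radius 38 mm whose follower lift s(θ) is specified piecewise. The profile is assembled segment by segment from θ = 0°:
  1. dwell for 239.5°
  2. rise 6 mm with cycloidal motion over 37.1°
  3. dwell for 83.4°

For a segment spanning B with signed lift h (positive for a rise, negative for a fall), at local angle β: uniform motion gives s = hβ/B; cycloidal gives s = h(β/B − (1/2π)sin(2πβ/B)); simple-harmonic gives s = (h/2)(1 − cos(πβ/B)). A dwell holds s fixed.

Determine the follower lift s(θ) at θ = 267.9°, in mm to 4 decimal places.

seg 1 [0°–239.5°] dwell: s stays 0.0000
seg 2 [239.5°–276.6°] cycloidal, h=6: θ=267.9° here. β=28.4, B=37.1. 6·(0.7655 − sin(2π·0.7655)/(2π)) = 5.5434 → s = 5.5434

5.5434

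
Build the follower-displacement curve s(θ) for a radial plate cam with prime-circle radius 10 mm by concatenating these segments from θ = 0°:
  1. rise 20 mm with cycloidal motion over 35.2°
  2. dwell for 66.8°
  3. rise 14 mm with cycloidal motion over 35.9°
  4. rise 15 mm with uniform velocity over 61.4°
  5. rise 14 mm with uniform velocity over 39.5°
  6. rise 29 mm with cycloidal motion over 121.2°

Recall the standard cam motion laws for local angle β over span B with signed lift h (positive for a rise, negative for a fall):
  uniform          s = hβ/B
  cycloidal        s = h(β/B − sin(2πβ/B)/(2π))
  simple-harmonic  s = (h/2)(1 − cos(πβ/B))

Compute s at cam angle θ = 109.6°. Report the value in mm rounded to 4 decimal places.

seg 1 [0°–35.2°] cycloidal, h=20: full span → s += 20 → s = 20.0000
seg 2 [35.2°–102°] dwell: s stays 20.0000
seg 3 [102°–137.9°] cycloidal, h=14: θ=109.6° here. β=7.6, B=35.9. 14·(0.2117 − sin(2π·0.2117)/(2π)) = 0.7998 → s = 20.7998

20.7998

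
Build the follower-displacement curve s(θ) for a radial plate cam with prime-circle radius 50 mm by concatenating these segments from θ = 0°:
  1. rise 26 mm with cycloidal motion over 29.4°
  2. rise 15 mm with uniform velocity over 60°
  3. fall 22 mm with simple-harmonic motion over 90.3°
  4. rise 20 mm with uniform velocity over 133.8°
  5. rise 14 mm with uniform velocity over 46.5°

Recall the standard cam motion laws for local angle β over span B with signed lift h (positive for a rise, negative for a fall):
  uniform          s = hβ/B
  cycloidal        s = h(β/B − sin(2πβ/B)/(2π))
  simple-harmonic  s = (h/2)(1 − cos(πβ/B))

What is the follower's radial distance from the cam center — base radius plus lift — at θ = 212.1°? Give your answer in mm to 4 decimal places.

seg 1 [0°–29.4°] cycloidal, h=26: full span → s += 26 → s = 26.0000
seg 2 [29.4°–89.4°] uniform, h=15: full span → s += 15 → s = 41.0000
seg 3 [89.4°–179.7°] simple-harmonic, h=-22: full span → s += -22 → s = 19.0000
seg 4 [179.7°–313.5°] uniform, h=20: θ=212.1° here. β=32.4, B=133.8. 20·32.4/133.8 = 4.8430 → s = 23.8430
radial distance = base radius + s = 50 + 23.8430 = 73.8430

73.8430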